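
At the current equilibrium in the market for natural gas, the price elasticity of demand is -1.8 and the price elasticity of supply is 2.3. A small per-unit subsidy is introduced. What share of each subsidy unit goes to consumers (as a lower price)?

For a small subsidy around the equilibrium, the benefit split depends on the relative slopes, which at a point are proportional to the elasticities.
Buyer share = εs/(εs + |εd|) = 2.3/(2.3 + 1.8) = 23/41; seller share = |εd|/(εs + |εd|) = 18/41.

Consumer share = 23/41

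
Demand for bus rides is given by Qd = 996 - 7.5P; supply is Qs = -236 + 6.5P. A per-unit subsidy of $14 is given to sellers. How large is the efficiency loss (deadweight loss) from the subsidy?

Pre-subsidy: 996 - 7.5P = -236 + 6.5P gives P* = 88, Q* = 336.
With the subsidy, sellers receive Ps = Pb + 14 for each unit, where Pb is the price buyers pay.
Supply in terms of Pb becomes Qs = -236 + 6.5(Pb + 14) = -145 + 6.5Pb. Setting this equal to demand: 996 - 7.5Pb = -145 + 6.5Pb, so Pb = 81.5.
Sellers receive Ps = 81.5 + 14 = 95.5; Q' = 996 − 7.5·81.5 = 384.75.
The subsidy expands output by 384.75 − 336 = 48.75 past the efficient level; on those units the gap between marginal cost and willingness to pay runs from 0 up to 14.
DWL = ½ × 14 × 48.75 = 341.25.

Deadweight loss = $341.25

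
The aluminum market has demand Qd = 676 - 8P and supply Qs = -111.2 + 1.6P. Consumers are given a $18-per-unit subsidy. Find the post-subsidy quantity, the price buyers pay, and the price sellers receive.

Q' = 44; buyers pay $79; sellers receive $97

Pre-subsidy: 676 - 8P = -111.2 + 1.6P gives P* = 82, Q* = 20.
With the rebate, buyers effectively pay Pb = Ps − 18, where Ps is the price sellers receive.
Demand in terms of Ps becomes Qd = 676 − 8(Ps − 18) = 820 - 8Ps. Setting this equal to supply: 820 - 8Ps = -111.2 + 1.6Ps, so Ps = 97.
Buyers pay Pb = 97 − 18 = 79; Q' = -111.2 + 1.6·97 = 44.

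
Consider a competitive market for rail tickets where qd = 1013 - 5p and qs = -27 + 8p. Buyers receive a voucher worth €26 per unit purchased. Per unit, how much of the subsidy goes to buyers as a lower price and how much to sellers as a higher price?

Pre-subsidy: 1013 - 5p = -27 + 8p gives p* = 80, q* = 613.
With the rebate, buyers effectively pay pb = ps − 26, where ps is the price sellers receive.
Demand in terms of ps becomes qd = 1013 − 5(ps − 26) = 1143 - 5ps. Setting this equal to supply: 1143 - 5ps = -27 + 8ps, so ps = 90.
Buyers pay pb = 90 − 26 = 64; q' = -27 + 8·90 = 693.
Buyers' price falls by p* − pb = 80 − 64 = 16; sellers' price rises by ps − p* = 90 − 80 = 10.

Buyers gain €16 per unit; sellers gain €10 per unit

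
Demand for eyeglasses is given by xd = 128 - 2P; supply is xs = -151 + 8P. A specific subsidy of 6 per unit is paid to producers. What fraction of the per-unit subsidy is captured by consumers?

Pre-subsidy: 128 - 2P = -151 + 8P gives P* = 27.9, x* = 72.2.
With the subsidy, sellers receive Ps = Pb + 6 for each unit, where Pb is the price buyers pay.
Supply in terms of Pb becomes xs = -151 + 8(Pb + 6) = -103 + 8Pb. Setting this equal to demand: 128 - 2Pb = -103 + 8Pb, so Pb = 23.1.
Sellers receive Ps = 23.1 + 6 = 29.1; x' = 128 − 2·23.1 = 81.8.
Buyers' price falls by P* − Pb = 27.9 − 23.1 = 4.8; sellers' price rises by Ps − P* = 29.1 − 27.9 = 1.2.
So consumers capture 4.8/6 = 0.8 of each unit of subsidy.

Consumer share = 0.8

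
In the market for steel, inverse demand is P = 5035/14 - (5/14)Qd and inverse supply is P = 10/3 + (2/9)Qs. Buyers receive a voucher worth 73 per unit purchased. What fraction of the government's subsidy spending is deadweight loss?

Pre-subsidy: 5035/14 - (5/14)Q = 10/3 + (2/9)Q gives Q* = 615 and P* = 140.
With the rebate, buyers effectively pay Pb = Ps − 73, where Ps is the price sellers receive.
On the curves, Pb = 5035/14 - (5/14)Q and Ps = 10/3 + (2/9)Q; the wedge Ps − Pb = 73 gives 10/3 + (2/9)Q − (5035/14 - (5/14)Q) = 73, so Q' = 741.
Then Pb = 5035/14 − (5/14)·741 = 95 and Ps = 10/3 + (2/9)·741 = 168.
ΔCS = ½(615 + 741)(140 − 95) = 30510; ΔPS = ½(615 + 741)(168 − 140) = 18984.
Government spending = 73 × 741 = 54093.
DWL = ½ × 73 × (741 − 615) = 4599; fraction = 4599 / 54093 = 21/247.

DWL / government spending = 21/247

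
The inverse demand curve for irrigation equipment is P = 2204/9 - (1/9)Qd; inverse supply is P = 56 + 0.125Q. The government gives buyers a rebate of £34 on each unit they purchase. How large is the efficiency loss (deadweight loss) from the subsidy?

Pre-subsidy: 2204/9 - (1/9)Q = 56 + 0.125Q gives Q* = 800 and P* = 156.
With the rebate, buyers effectively pay Pb = Ps − 34, where Ps is the price sellers receive.
On the curves, Pb = 2204/9 - (1/9)Q and Ps = 56 + 0.125Q; the wedge Ps − Pb = 34 gives 56 + 0.125Q − (2204/9 - (1/9)Q) = 34, so Q' = 944.
Then Pb = 2204/9 − (1/9)·944 = 140 and Ps = 56 + 0.125·944 = 174.
The subsidy expands output by 944 − 800 = 144 past the efficient level; on those units the gap between marginal cost and willingness to pay runs from 0 up to 34.
DWL = ½ × 34 × 144 = 2448.

Deadweight loss = £2448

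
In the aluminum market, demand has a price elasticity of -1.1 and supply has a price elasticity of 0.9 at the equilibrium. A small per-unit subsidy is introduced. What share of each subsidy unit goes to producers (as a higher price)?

For a small subsidy around the equilibrium, the benefit split depends on the relative slopes, which at a point are proportional to the elasticities.
Buyer share = εs/(εs + |εd|) = 0.9/(0.9 + 1.1) = 0.45; seller share = |εd|/(εs + |εd|) = 0.55.
So producers capture 0.55 of the subsidy.

Producer share = 0.55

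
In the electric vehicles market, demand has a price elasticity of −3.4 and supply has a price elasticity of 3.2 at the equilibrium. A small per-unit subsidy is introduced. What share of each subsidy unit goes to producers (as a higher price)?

Producer share = 17/33

For a small subsidy around the equilibrium, the benefit split depends on the relative slopes, which at a point are proportional to the elasticities.
Buyer share = εs/(εs + |εd|) = 3.2/(3.2 + 3.4) = 16/33; seller share = |εd|/(εs + |εd|) = 17/33.
So producers capture 17/33 of the subsidy.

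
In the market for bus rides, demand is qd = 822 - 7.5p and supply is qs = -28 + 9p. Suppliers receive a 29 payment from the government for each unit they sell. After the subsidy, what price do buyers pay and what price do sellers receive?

Buyers pay 1178/33; sellers receive 2135/33

Pre-subsidy: 822 - 7.5p = -28 + 9p gives p* = 1700/33, q* = 4792/11.
With the subsidy, sellers receive ps = pb + 29 for each unit, where pb is the price buyers pay.
Supply in terms of pb becomes qs = -28 + 9(pb + 29) = 233 + 9pb. Setting this equal to demand: 822 - 7.5pb = 233 + 9pb, so pb = 1178/33.
Sellers receive ps = 1178/33 + 29 = 2135/33; q' = 822 − 7.5·(1178/33) = 6097/11.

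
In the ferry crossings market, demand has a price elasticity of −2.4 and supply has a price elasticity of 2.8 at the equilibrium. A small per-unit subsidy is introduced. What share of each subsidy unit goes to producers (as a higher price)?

Producer share = 6/13

For a small subsidy around the equilibrium, the benefit split depends on the relative slopes, which at a point are proportional to the elasticities.
Buyer share = εs/(εs + |εd|) = 2.8/(2.8 + 2.4) = 7/13; seller share = |εd|/(εs + |εd|) = 6/13.
So producers capture 6/13 of the subsidy.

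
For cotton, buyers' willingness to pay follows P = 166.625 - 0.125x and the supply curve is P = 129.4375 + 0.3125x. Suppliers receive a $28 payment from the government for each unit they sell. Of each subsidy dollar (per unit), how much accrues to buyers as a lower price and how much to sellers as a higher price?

Buyers gain $8 per unit; sellers gain $20 per unit

Pre-subsidy: 166.625 - 0.125x = 129.4375 + 0.3125x gives x* = 85 and P* = 156.
With the subsidy, sellers receive Ps = Pb + 28 for each unit, where Pb is the price buyers pay.
On the curves, Pb = 166.625 - 0.125x and Ps = 129.4375 + 0.3125x; the wedge Ps − Pb = 28 gives 129.4375 + 0.3125x − (166.625 - 0.125x) = 28, so x' = 149.
Then Pb = 166.625 − 0.125·149 = 148 and Ps = 129.4375 + 0.3125·149 = 176.
Buyers' price falls by P* − Pb = 156 − 148 = 8; sellers' price rises by Ps − P* = 176 − 156 = 20.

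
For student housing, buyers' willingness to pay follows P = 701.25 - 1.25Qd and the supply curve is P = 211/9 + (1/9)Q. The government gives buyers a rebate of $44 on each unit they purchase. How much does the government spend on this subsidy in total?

Government cost = 1143340/49

Pre-subsidy: 701.25 - 1.25Q = 211/9 + (1/9)Q gives Q* = 24401/49 and P* = 3860/49.
With the rebate, buyers effectively pay Pb = Ps − 44, where Ps is the price sellers receive.
On the curves, Pb = 701.25 - 1.25Q and Ps = 211/9 + (1/9)Q; the wedge Ps − Pb = 44 gives 211/9 + (1/9)Q − (701.25 - 1.25Q) = 44, so Q' = 25985/49.
Then Pb = 701.25 − 1.25·(25985/49) = 1880/49 and Ps = 211/9 + (1/9)·(25985/49) = 4036/49.
Government outlay = subsidy × quantity = 44 × 25985/49 = 1143340/49.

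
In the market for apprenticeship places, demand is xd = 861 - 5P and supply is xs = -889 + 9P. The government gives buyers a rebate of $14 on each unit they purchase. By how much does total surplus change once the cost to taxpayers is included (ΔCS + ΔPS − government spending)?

Net change in total surplus = -$315

Pre-subsidy: 861 - 5P = -889 + 9P gives P* = 125, x* = 236.
With the rebate, buyers effectively pay Pb = Ps − 14, where Ps is the price sellers receive.
Demand in terms of Ps becomes xd = 861 − 5(Ps − 14) = 931 - 5Ps. Setting this equal to supply: 931 - 5Ps = -889 + 9Ps, so Ps = 130.
Buyers pay Pb = 130 − 14 = 116; x' = -889 + 9·130 = 281.
ΔCS = ½(236 + 281)(125 − 116) = 2326.5; ΔPS = ½(236 + 281)(130 − 125) = 1292.5.
Government spending = 14 × 281 = 3934.
Net change = 2326.5 + 1292.5 − 3934 = -315. The loss equals the DWL triangle ½·14·45.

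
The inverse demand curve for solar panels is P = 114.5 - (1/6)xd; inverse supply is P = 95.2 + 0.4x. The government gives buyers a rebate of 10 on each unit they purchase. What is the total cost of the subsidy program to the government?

Government cost = 8790/17

Pre-subsidy: 114.5 - (1/6)x = 95.2 + 0.4x gives x* = 579/17 and P* = 1850/17.
With the rebate, buyers effectively pay Pb = Ps − 10, where Ps is the price sellers receive.
On the curves, Pb = 114.5 - (1/6)x and Ps = 95.2 + 0.4x; the wedge Ps − Pb = 10 gives 95.2 + 0.4x − (114.5 - (1/6)x) = 10, so x' = 879/17.
Then Pb = 114.5 − (1/6)·(879/17) = 1800/17 and Ps = 95.2 + 0.4·(879/17) = 1970/17.
Government outlay = subsidy × quantity = 10 × 879/17 = 8790/17.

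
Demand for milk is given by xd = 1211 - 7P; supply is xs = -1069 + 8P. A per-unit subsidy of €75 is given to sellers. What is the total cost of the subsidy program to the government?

Pre-subsidy: 1211 - 7P = -1069 + 8P gives P* = 152, x* = 147.
With the subsidy, sellers receive Ps = Pb + 75 for each unit, where Pb is the price buyers pay.
Supply in terms of Pb becomes xs = -1069 + 8(Pb + 75) = -469 + 8Pb. Setting this equal to demand: 1211 - 7Pb = -469 + 8Pb, so Pb = 112.
Sellers receive Ps = 112 + 75 = 187; x' = 1211 − 7·112 = 427.
Government outlay = subsidy × quantity = 75 × 427 = 32025.

Government cost = €32025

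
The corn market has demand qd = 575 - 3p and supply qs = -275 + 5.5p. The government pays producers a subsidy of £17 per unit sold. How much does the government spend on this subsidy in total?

Pre-subsidy: 575 - 3p = -275 + 5.5p gives p* = 100, q* = 275.
With the subsidy, sellers receive ps = pb + 17 for each unit, where pb is the price buyers pay.
Supply in terms of pb becomes qs = -275 + 5.5(pb + 17) = -181.5 + 5.5pb. Setting this equal to demand: 575 - 3pb = -181.5 + 5.5pb, so pb = 89.
Sellers receive ps = 89 + 17 = 106; q' = 575 − 3·89 = 308.
Government outlay = subsidy × quantity = 17 × 308 = 5236.

Government cost = £5236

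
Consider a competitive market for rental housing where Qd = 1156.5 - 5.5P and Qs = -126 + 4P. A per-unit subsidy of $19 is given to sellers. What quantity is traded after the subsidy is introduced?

Pre-subsidy: 1156.5 - 5.5P = -126 + 4P gives P* = 135, Q* = 414.
With the subsidy, sellers receive Ps = Pb + 19 for each unit, where Pb is the price buyers pay.
Supply in terms of Pb becomes Qs = -126 + 4(Pb + 19) = -50 + 4Pb. Setting this equal to demand: 1156.5 - 5.5Pb = -50 + 4Pb, so Pb = 127.
Sellers receive Ps = 127 + 19 = 146; Q' = 1156.5 − 5.5·127 = 458.

Q' = 458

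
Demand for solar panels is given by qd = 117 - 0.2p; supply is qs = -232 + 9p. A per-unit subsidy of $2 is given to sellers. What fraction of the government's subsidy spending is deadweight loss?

Pre-subsidy: 117 - 0.2p = -232 + 9p gives p* = 1745/46, q* = 5033/46.
With the subsidy, sellers receive ps = pb + 2 for each unit, where pb is the price buyers pay.
Supply in terms of pb becomes qs = -232 + 9(pb + 2) = -214 + 9pb. Setting this equal to demand: 117 - 0.2pb = -214 + 9pb, so pb = 1655/46.
Sellers receive ps = 1655/46 + 2 = 1747/46; q' = 117 − 0.2·(1655/46) = 5051/46.
ΔCS = ½(5033/46 + 5051/46)(1745/46 − 1655/46) = 113445/529; ΔPS = ½(5033/46 + 5051/46)(1747/46 − 1745/46) = 2521/529.
Government spending = 2 × 5051/46 = 5051/23.
DWL = ½ × 2 × (5051/46 − 5033/46) = 9/23; fraction = (9/23) / (5051/23) = 9/5051.

DWL / government spending = 9/5051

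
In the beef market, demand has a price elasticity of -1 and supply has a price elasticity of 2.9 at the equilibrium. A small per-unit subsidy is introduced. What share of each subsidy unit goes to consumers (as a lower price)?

Consumer share = 29/39

For a small subsidy around the equilibrium, the benefit split depends on the relative slopes, which at a point are proportional to the elasticities.
Buyer share = εs/(εs + |εd|) = 2.9/(2.9 + 1) = 29/39; seller share = |εd|/(εs + |εd|) = 10/39.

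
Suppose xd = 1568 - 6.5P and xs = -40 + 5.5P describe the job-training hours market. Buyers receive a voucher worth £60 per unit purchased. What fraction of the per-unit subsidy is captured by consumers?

Consumer share = 11/24

Pre-subsidy: 1568 - 6.5P = -40 + 5.5P gives P* = 134, x* = 697.
With the rebate, buyers effectively pay Pb = Ps − 60, where Ps is the price sellers receive.
Demand in terms of Ps becomes xd = 1568 − 6.5(Ps − 60) = 1958 - 6.5Ps. Setting this equal to supply: 1958 - 6.5Ps = -40 + 5.5Ps, so Ps = 166.5.
Buyers pay Pb = 166.5 − 60 = 106.5; x' = -40 + 5.5·166.5 = 875.75.
Buyers' price falls by P* − Pb = 134 − 106.5 = 27.5; sellers' price rises by Ps − P* = 166.5 − 134 = 32.5.
So consumers capture 27.5/60 = 11/24 of each unit of subsidy.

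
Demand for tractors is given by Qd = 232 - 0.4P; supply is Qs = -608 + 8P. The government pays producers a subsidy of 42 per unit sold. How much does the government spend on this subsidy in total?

Government cost = 8736

Pre-subsidy: 232 - 0.4P = -608 + 8P gives P* = 100, Q* = 192.
With the subsidy, sellers receive Ps = Pb + 42 for each unit, where Pb is the price buyers pay.
Supply in terms of Pb becomes Qs = -608 + 8(Pb + 42) = -272 + 8Pb. Setting this equal to demand: 232 - 0.4Pb = -272 + 8Pb, so Pb = 60.
Sellers receive Ps = 60 + 42 = 102; Q' = 232 − 0.4·60 = 208.
Government outlay = subsidy × quantity = 42 × 208 = 8736.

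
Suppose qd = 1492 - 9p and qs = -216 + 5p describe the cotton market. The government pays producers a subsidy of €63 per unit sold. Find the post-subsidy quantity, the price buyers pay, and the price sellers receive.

Pre-subsidy: 1492 - 9p = -216 + 5p gives p* = 122, q* = 394.
With the subsidy, sellers receive ps = pb + 63 for each unit, where pb is the price buyers pay.
Supply in terms of pb becomes qs = -216 + 5(pb + 63) = 99 + 5pb. Setting this equal to demand: 1492 - 9pb = 99 + 5pb, so pb = 99.5.
Sellers receive ps = 99.5 + 63 = 162.5; q' = 1492 − 9·99.5 = 596.5.

q' = 596.5; buyers pay €99.5; sellers receive €162.5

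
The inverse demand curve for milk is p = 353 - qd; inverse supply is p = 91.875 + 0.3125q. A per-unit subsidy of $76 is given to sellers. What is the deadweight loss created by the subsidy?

Deadweight loss = 46208/21

Pre-subsidy: 353 - q = 91.875 + 0.3125q gives q* = 4178/21 and p* = 3235/21.
With the subsidy, sellers receive ps = pb + 76 for each unit, where pb is the price buyers pay.
On the curves, pb = 353 - q and ps = 91.875 + 0.3125q; the wedge ps − pb = 76 gives 91.875 + 0.3125q − (353 - q) = 76, so q' = 1798/7.
Then pb = 353 − 1·(1798/7) = 673/7 and ps = 91.875 + 0.3125·(1798/7) = 1205/7.
The subsidy expands output by 1798/7 − 4178/21 = 1216/21 past the efficient level; on those units the gap between marginal cost and willingness to pay runs from 0 up to 76.
DWL = ½ × 76 × 1216/21 = 46208/21.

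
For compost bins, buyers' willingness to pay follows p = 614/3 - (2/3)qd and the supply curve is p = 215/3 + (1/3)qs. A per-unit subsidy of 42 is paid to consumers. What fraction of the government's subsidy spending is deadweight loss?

Pre-subsidy: 614/3 - (2/3)q = 215/3 + (1/3)q gives q* = 133 and p* = 116.
With the rebate, buyers effectively pay pb = ps − 42, where ps is the price sellers receive.
On the curves, pb = 614/3 - (2/3)q and ps = 215/3 + (1/3)q; the wedge ps − pb = 42 gives 215/3 + (1/3)q − (614/3 - (2/3)q) = 42, so q' = 175.
Then pb = 614/3 − (2/3)·175 = 88 and ps = 215/3 + (1/3)·175 = 130.
ΔCS = ½(133 + 175)(116 − 88) = 4312; ΔPS = ½(133 + 175)(130 − 116) = 2156.
Government spending = 42 × 175 = 7350.
DWL = ½ × 42 × (175 − 133) = 882; fraction = 882 / 7350 = 0.12.

DWL / government spending = 0.12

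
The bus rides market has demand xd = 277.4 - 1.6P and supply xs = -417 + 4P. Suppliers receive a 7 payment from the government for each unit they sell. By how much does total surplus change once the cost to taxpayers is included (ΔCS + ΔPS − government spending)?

Net change in total surplus = -28

Pre-subsidy: 277.4 - 1.6P = -417 + 4P gives P* = 124, x* = 79.
With the subsidy, sellers receive Ps = Pb + 7 for each unit, where Pb is the price buyers pay.
Supply in terms of Pb becomes xs = -417 + 4(Pb + 7) = -389 + 4Pb. Setting this equal to demand: 277.4 - 1.6Pb = -389 + 4Pb, so Pb = 119.
Sellers receive Ps = 119 + 7 = 126; x' = 277.4 − 1.6·119 = 87.
ΔCS = ½(79 + 87)(124 − 119) = 415; ΔPS = ½(79 + 87)(126 − 124) = 166.
Government spending = 7 × 87 = 609.
Net change = 415 + 166 − 609 = -28. The loss equals the DWL triangle ½·7·8.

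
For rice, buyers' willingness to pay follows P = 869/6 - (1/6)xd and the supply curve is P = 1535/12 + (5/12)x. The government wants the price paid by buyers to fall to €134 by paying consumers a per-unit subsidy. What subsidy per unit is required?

Required subsidy s = €21 per unit

At a buyer price of 134, quantity demanded is 869 − 6·134 = 65.
Sellers supply 65 only when they receive Ps = 1535/12 + (5/12)·65 = 155.
s = Ps − Pb = 155 − 134 = 21.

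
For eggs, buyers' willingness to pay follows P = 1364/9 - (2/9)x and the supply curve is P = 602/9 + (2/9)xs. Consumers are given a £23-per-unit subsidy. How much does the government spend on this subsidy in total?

Pre-subsidy: 1364/9 - (2/9)x = 602/9 + (2/9)x gives x* = 190.5 and P* = 983/9.
With the rebate, buyers effectively pay Pb = Ps − 23, where Ps is the price sellers receive.
On the curves, Pb = 1364/9 - (2/9)x and Ps = 602/9 + (2/9)x; the wedge Ps − Pb = 23 gives 602/9 + (2/9)x − (1364/9 - (2/9)x) = 23, so x' = 242.25.
Then Pb = 1364/9 − (2/9)·242.25 = 1759/18 and Ps = 602/9 + (2/9)·242.25 = 2173/18.
Government outlay = subsidy × quantity = 23 × 242.25 = 5571.75.

Government cost = £5571.75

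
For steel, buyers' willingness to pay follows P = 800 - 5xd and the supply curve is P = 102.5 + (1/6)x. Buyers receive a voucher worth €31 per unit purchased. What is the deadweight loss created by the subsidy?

Pre-subsidy: 800 - 5x = 102.5 + (1/6)x gives x* = 135 and P* = 125.
With the rebate, buyers effectively pay Pb = Ps − 31, where Ps is the price sellers receive.
On the curves, Pb = 800 - 5x and Ps = 102.5 + (1/6)x; the wedge Ps − Pb = 31 gives 102.5 + (1/6)x − (800 - 5x) = 31, so x' = 141.
Then Pb = 800 − 5·141 = 95 and Ps = 102.5 + (1/6)·141 = 126.
The subsidy expands output by 141 − 135 = 6 past the efficient level; on those units the gap between marginal cost and willingness to pay runs from 0 up to 31.
DWL = ½ × 31 × 6 = 93.

Deadweight loss = €93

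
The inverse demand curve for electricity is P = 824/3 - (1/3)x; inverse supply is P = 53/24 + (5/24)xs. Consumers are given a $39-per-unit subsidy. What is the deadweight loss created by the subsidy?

Deadweight loss = $1404

Pre-subsidy: 824/3 - (1/3)x = 53/24 + (5/24)x gives x* = 503 and P* = 107.
With the rebate, buyers effectively pay Pb = Ps − 39, where Ps is the price sellers receive.
On the curves, Pb = 824/3 - (1/3)x and Ps = 53/24 + (5/24)x; the wedge Ps − Pb = 39 gives 53/24 + (5/24)x − (824/3 - (1/3)x) = 39, so x' = 575.
Then Pb = 824/3 − (1/3)·575 = 83 and Ps = 53/24 + (5/24)·575 = 122.
The subsidy expands output by 575 − 503 = 72 past the efficient level; on those units the gap between marginal cost and willingness to pay runs from 0 up to 39.
DWL = ½ × 39 × 72 = 1404.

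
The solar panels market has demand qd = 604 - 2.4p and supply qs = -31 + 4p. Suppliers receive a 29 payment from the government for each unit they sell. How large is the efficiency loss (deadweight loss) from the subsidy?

Pre-subsidy: 604 - 2.4p = -31 + 4p gives p* = 99.21875, q* = 365.875.
With the subsidy, sellers receive ps = pb + 29 for each unit, where pb is the price buyers pay.
Supply in terms of pb becomes qs = -31 + 4(pb + 29) = 85 + 4pb. Setting this equal to demand: 604 - 2.4pb = 85 + 4pb, so pb = 81.09375.
Sellers receive ps = 81.09375 + 29 = 110.09375; q' = 604 − 2.4·81.09375 = 409.375.
The subsidy expands output by 409.375 − 365.875 = 43.5 past the efficient level; on those units the gap between marginal cost and willingness to pay runs from 0 up to 29.
DWL = ½ × 29 × 43.5 = 630.75.

Deadweight loss = 630.75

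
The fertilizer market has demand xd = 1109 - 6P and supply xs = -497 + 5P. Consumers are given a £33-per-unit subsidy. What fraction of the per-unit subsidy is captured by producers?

Pre-subsidy: 1109 - 6P = -497 + 5P gives P* = 146, x* = 233.
With the rebate, buyers effectively pay Pb = Ps − 33, where Ps is the price sellers receive.
Demand in terms of Ps becomes xd = 1109 − 6(Ps − 33) = 1307 - 6Ps. Setting this equal to supply: 1307 - 6Ps = -497 + 5Ps, so Ps = 164.
Buyers pay Pb = 164 − 33 = 131; x' = -497 + 5·164 = 323.
Buyers' price falls by P* − Pb = 146 − 131 = 15; sellers' price rises by Ps − P* = 164 − 146 = 18.
So producers capture 18/33 = 6/11 of each unit of subsidy.

Producer share = 6/11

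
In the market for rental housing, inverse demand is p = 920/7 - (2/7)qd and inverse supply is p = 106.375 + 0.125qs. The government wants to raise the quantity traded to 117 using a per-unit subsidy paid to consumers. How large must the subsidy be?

At q = 117, from the demand curve buyers pay pb = 920/7 − (2/7)·117 = 98; from the supply curve sellers need ps = 106.375 + 0.125·117 = 121.
The subsidy must fill the gap: s = ps − pb = 121 − 98 = 23.

Required subsidy s = 23 per unit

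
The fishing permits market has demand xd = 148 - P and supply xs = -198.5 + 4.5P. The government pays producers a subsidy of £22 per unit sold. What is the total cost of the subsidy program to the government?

Government cost = £2266

Pre-subsidy: 148 - P = -198.5 + 4.5P gives P* = 63, x* = 85.
With the subsidy, sellers receive Ps = Pb + 22 for each unit, where Pb is the price buyers pay.
Supply in terms of Pb becomes xs = -198.5 + 4.5(Pb + 22) = -99.5 + 4.5Pb. Setting this equal to demand: 148 - Pb = -99.5 + 4.5Pb, so Pb = 45.
Sellers receive Ps = 45 + 22 = 67; x' = 148 − 1·45 = 103.
Government outlay = subsidy × quantity = 22 × 103 = 2266.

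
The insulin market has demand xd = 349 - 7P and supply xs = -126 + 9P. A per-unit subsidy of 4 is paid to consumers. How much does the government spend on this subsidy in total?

Pre-subsidy: 349 - 7P = -126 + 9P gives P* = 29.6875, x* = 141.1875.
With the rebate, buyers effectively pay Pb = Ps − 4, where Ps is the price sellers receive.
Demand in terms of Ps becomes xd = 349 − 7(Ps − 4) = 377 - 7Ps. Setting this equal to supply: 377 - 7Ps = -126 + 9Ps, so Ps = 31.4375.
Buyers pay Pb = 31.4375 − 4 = 27.4375; x' = -126 + 9·31.4375 = 156.9375.
Government outlay = subsidy × quantity = 4 × 156.9375 = 627.75.

Government cost = 627.75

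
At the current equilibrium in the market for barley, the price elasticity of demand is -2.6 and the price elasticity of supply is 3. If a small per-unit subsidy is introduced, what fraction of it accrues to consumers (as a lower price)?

Consumer share = 15/28

For a small subsidy around the equilibrium, the benefit split depends on the relative slopes, which at a point are proportional to the elasticities.
Buyer share = εs/(εs + |εd|) = 3/(3 + 2.6) = 15/28; seller share = |εd|/(εs + |εd|) = 13/28.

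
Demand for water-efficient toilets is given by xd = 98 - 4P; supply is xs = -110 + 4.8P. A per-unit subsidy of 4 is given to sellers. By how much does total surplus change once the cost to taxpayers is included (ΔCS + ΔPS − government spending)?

Net change in total surplus = -192/11

Pre-subsidy: 98 - 4P = -110 + 4.8P gives P* = 260/11, x* = 38/11.
With the subsidy, sellers receive Ps = Pb + 4 for each unit, where Pb is the price buyers pay.
Supply in terms of Pb becomes xs = -110 + 4.8(Pb + 4) = -90.8 + 4.8Pb. Setting this equal to demand: 98 - 4Pb = -90.8 + 4.8Pb, so Pb = 236/11.
Sellers receive Ps = 236/11 + 4 = 280/11; x' = 98 − 4·(236/11) = 134/11.
ΔCS = ½(38/11 + 134/11)(260/11 − 236/11) = 2064/121; ΔPS = ½(38/11 + 134/11)(280/11 − 260/11) = 1720/121.
Government spending = 4 × 134/11 = 536/11.
Net change = 2064/121 + 1720/121 − 536/11 = -192/11. The loss equals the DWL triangle ½·4·96/11.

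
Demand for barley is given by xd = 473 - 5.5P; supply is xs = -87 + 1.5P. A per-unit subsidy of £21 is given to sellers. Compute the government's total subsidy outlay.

Government cost = £1212.75

Pre-subsidy: 473 - 5.5P = -87 + 1.5P gives P* = 80, x* = 33.
With the subsidy, sellers receive Ps = Pb + 21 for each unit, where Pb is the price buyers pay.
Supply in terms of Pb becomes xs = -87 + 1.5(Pb + 21) = -55.5 + 1.5Pb. Setting this equal to demand: 473 - 5.5Pb = -55.5 + 1.5Pb, so Pb = 75.5.
Sellers receive Ps = 75.5 + 21 = 96.5; x' = 473 − 5.5·75.5 = 57.75.
Government outlay = subsidy × quantity = 21 × 57.75 = 1212.75.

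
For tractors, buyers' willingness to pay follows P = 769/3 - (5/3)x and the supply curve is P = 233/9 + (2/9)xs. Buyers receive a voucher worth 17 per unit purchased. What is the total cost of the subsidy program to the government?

Government cost = 2227

Pre-subsidy: 769/3 - (5/3)x = 233/9 + (2/9)x gives x* = 122 and P* = 53.
With the rebate, buyers effectively pay Pb = Ps − 17, where Ps is the price sellers receive.
On the curves, Pb = 769/3 - (5/3)x and Ps = 233/9 + (2/9)x; the wedge Ps − Pb = 17 gives 233/9 + (2/9)x − (769/3 - (5/3)x) = 17, so x' = 131.
Then Pb = 769/3 − (5/3)·131 = 38 and Ps = 233/9 + (2/9)·131 = 55.
Government outlay = subsidy × quantity = 17 × 131 = 2227.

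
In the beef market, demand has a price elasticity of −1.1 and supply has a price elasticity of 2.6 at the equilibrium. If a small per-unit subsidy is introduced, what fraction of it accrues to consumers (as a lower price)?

Consumer share = 26/37

For a small subsidy around the equilibrium, the benefit split depends on the relative slopes, which at a point are proportional to the elasticities.
Buyer share = εs/(εs + |εd|) = 2.6/(2.6 + 1.1) = 26/37; seller share = |εd|/(εs + |εd|) = 11/37.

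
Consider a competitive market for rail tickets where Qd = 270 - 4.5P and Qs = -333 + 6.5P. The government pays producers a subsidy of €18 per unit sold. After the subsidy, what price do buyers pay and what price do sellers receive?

Buyers pay 486/11; sellers receive 684/11

Pre-subsidy: 270 - 4.5P = -333 + 6.5P gives P* = 603/11, Q* = 513/22.
With the subsidy, sellers receive Ps = Pb + 18 for each unit, where Pb is the price buyers pay.
Supply in terms of Pb becomes Qs = -333 + 6.5(Pb + 18) = -216 + 6.5Pb. Setting this equal to demand: 270 - 4.5Pb = -216 + 6.5Pb, so Pb = 486/11.
Sellers receive Ps = 486/11 + 18 = 684/11; Q' = 270 − 4.5·(486/11) = 783/11.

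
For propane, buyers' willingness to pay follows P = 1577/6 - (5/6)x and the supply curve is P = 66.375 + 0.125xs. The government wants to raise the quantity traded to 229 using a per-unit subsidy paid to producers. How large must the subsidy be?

At x = 229, from the demand curve buyers pay Pb = 1577/6 − (5/6)·229 = 72; from the supply curve sellers need Ps = 66.375 + 0.125·229 = 95.
The subsidy must fill the gap: s = Ps − Pb = 95 − 72 = 23.

Required subsidy s = 23 per unit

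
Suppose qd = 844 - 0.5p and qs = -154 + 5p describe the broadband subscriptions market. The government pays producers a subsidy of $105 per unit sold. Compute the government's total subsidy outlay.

Pre-subsidy: 844 - 0.5p = -154 + 5p gives p* = 1996/11, q* = 8286/11.
With the subsidy, sellers receive ps = pb + 105 for each unit, where pb is the price buyers pay.
Supply in terms of pb becomes qs = -154 + 5(pb + 105) = 371 + 5pb. Setting this equal to demand: 844 - 0.5pb = 371 + 5pb, so pb = 86.
Sellers receive ps = 86 + 105 = 191; q' = 844 − 0.5·86 = 801.
Government outlay = subsidy × quantity = 105 × 801 = 84105.

Government cost = $84105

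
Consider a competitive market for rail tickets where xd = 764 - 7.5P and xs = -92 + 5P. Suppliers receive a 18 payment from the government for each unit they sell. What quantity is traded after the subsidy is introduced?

x' = 304.4

Pre-subsidy: 764 - 7.5P = -92 + 5P gives P* = 68.48, x* = 250.4.
With the subsidy, sellers receive Ps = Pb + 18 for each unit, where Pb is the price buyers pay.
Supply in terms of Pb becomes xs = -92 + 5(Pb + 18) = -2 + 5Pb. Setting this equal to demand: 764 - 7.5Pb = -2 + 5Pb, so Pb = 61.28.
Sellers receive Ps = 61.28 + 18 = 79.28; x' = 764 − 7.5·61.28 = 304.4.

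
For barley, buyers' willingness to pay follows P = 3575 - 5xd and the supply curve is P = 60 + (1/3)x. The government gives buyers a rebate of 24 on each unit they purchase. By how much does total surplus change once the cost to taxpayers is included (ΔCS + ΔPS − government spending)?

Pre-subsidy: 3575 - 5x = 60 + (1/3)x gives x* = 659.0625 and P* = 279.6875.
With the rebate, buyers effectively pay Pb = Ps − 24, where Ps is the price sellers receive.
On the curves, Pb = 3575 - 5x and Ps = 60 + (1/3)x; the wedge Ps − Pb = 24 gives 60 + (1/3)x − (3575 - 5x) = 24, so x' = 663.5625.
Then Pb = 3575 − 5·663.5625 = 257.1875 and Ps = 60 + (1/3)·663.5625 = 281.1875.
ΔCS = ½(659.0625 + 663.5625)(279.6875 − 257.1875) = 14879.53125; ΔPS = ½(659.0625 + 663.5625)(281.1875 − 279.6875) = 991.96875.
Government spending = 24 × 663.5625 = 15925.5.
Net change = 14879.53125 + 991.96875 − 15925.5 = -54. The loss equals the DWL triangle ½·24·4.5.

Net change in total surplus = -54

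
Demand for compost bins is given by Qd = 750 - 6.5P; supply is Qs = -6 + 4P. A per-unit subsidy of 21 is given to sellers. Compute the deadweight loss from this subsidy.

Deadweight loss = 546

Pre-subsidy: 750 - 6.5P = -6 + 4P gives P* = 72, Q* = 282.
With the subsidy, sellers receive Ps = Pb + 21 for each unit, where Pb is the price buyers pay.
Supply in terms of Pb becomes Qs = -6 + 4(Pb + 21) = 78 + 4Pb. Setting this equal to demand: 750 - 6.5Pb = 78 + 4Pb, so Pb = 64.
Sellers receive Ps = 64 + 21 = 85; Q' = 750 − 6.5·64 = 334.
The subsidy expands output by 334 − 282 = 52 past the efficient level; on those units the gap between marginal cost and willingness to pay runs from 0 up to 21.
DWL = ½ × 21 × 52 = 546.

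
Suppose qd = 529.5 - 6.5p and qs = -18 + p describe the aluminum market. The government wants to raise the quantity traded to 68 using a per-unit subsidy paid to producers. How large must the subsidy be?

At q = 68, invert demand for the buyer price: pb = (529.5 − 68)/6.5 = 71; invert supply for the seller price: ps = (68 − (-18))/1 = 86.
The subsidy must fill the gap: s = ps − pb = 86 − 71 = 15.

Required subsidy s = 15 per unit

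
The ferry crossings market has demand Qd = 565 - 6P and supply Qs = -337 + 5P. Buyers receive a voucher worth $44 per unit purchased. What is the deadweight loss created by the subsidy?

Pre-subsidy: 565 - 6P = -337 + 5P gives P* = 82, Q* = 73.
With the rebate, buyers effectively pay Pb = Ps − 44, where Ps is the price sellers receive.
Demand in terms of Ps becomes Qd = 565 − 6(Ps − 44) = 829 - 6Ps. Setting this equal to supply: 829 - 6Ps = -337 + 5Ps, so Ps = 106.
Buyers pay Pb = 106 − 44 = 62; Q' = -337 + 5·106 = 193.
The subsidy expands output by 193 − 73 = 120 past the efficient level; on those units the gap between marginal cost and willingness to pay runs from 0 up to 44.
DWL = ½ × 44 × 120 = 2640.

Deadweight loss = $2640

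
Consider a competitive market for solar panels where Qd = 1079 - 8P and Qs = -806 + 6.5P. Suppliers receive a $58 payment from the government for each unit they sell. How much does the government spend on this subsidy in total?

Government cost = $14326

Pre-subsidy: 1079 - 8P = -806 + 6.5P gives P* = 130, Q* = 39.
With the subsidy, sellers receive Ps = Pb + 58 for each unit, where Pb is the price buyers pay.
Supply in terms of Pb becomes Qs = -806 + 6.5(Pb + 58) = -429 + 6.5Pb. Setting this equal to demand: 1079 - 8Pb = -429 + 6.5Pb, so Pb = 104.
Sellers receive Ps = 104 + 58 = 162; Q' = 1079 − 8·104 = 247.
Government outlay = subsidy × quantity = 58 × 247 = 14326.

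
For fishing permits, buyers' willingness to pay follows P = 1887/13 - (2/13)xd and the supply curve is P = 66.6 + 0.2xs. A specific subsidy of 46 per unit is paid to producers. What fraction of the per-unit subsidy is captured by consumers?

Consumer share = 10/23

Pre-subsidy: 1887/13 - (2/13)x = 66.6 + 0.2x gives x* = 222 and P* = 111.
With the subsidy, sellers receive Ps = Pb + 46 for each unit, where Pb is the price buyers pay.
On the curves, Pb = 1887/13 - (2/13)x and Ps = 66.6 + 0.2x; the wedge Ps − Pb = 46 gives 66.6 + 0.2x − (1887/13 - (2/13)x) = 46, so x' = 352.
Then Pb = 1887/13 − (2/13)·352 = 91 and Ps = 66.6 + 0.2·352 = 137.
Buyers' price falls by P* − Pb = 111 − 91 = 20; sellers' price rises by Ps − P* = 137 − 111 = 26.
So consumers capture 20/46 = 10/23 of each unit of subsidy.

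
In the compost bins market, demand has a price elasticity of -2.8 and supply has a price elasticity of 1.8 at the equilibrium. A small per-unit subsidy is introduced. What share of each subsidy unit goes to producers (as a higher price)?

Producer share = 14/23

For a small subsidy around the equilibrium, the benefit split depends on the relative slopes, which at a point are proportional to the elasticities.
Buyer share = εs/(εs + |εd|) = 1.8/(1.8 + 2.8) = 9/23; seller share = |εd|/(εs + |εd|) = 14/23.
So producers capture 14/23 of the subsidy.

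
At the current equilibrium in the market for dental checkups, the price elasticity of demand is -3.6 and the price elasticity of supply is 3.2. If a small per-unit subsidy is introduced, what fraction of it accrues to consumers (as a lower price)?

For a small subsidy around the equilibrium, the benefit split depends on the relative slopes, which at a point are proportional to the elasticities.
Buyer share = εs/(εs + |εd|) = 3.2/(3.2 + 3.6) = 8/17; seller share = |εd|/(εs + |εd|) = 9/17.

Consumer share = 8/17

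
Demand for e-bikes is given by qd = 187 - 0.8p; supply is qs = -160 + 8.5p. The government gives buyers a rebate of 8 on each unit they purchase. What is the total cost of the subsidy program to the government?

Pre-subsidy: 187 - 0.8p = -160 + 8.5p gives p* = 3470/93, q* = 14615/93.
With the rebate, buyers effectively pay pb = ps − 8, where ps is the price sellers receive.
Demand in terms of ps becomes qd = 187 − 0.8(ps − 8) = 193.4 - 0.8ps. Setting this equal to supply: 193.4 - 0.8ps = -160 + 8.5ps, so ps = 38.
Buyers pay pb = 38 − 8 = 30; q' = -160 + 8.5·38 = 163.
Government outlay = subsidy × quantity = 8 × 163 = 1304.

Government cost = 1304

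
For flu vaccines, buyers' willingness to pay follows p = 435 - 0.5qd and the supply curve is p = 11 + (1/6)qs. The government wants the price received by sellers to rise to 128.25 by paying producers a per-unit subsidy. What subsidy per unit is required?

Required subsidy s = 45 per unit

At a seller price of 128.25, quantity supplied is -66 + 6·128.25 = 703.5.
Buyers absorb 703.5 only when they pay pb = 435 − 0.5·703.5 = 83.25.
s = ps − pb = 128.25 − 83.25 = 45.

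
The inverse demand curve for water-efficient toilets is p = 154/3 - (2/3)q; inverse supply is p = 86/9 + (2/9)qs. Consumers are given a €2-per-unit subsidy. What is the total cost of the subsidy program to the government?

Government cost = €98.5

Pre-subsidy: 154/3 - (2/3)q = 86/9 + (2/9)q gives q* = 47 and p* = 20.
With the rebate, buyers effectively pay pb = ps − 2, where ps is the price sellers receive.
On the curves, pb = 154/3 - (2/3)q and ps = 86/9 + (2/9)q; the wedge ps − pb = 2 gives 86/9 + (2/9)q − (154/3 - (2/3)q) = 2, so q' = 49.25.
Then pb = 154/3 − (2/3)·49.25 = 18.5 and ps = 86/9 + (2/9)·49.25 = 20.5.
Government outlay = subsidy × quantity = 2 × 49.25 = 98.5.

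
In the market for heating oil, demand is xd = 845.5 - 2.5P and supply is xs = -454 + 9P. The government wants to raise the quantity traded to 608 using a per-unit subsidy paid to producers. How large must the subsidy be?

At x = 608, invert demand for the buyer price: Pb = (845.5 − 608)/2.5 = 95; invert supply for the seller price: Ps = (608 − (-454))/9 = 118.
The subsidy must fill the gap: s = Ps − Pb = 118 − 95 = 23.

Required subsidy s = 23 per unit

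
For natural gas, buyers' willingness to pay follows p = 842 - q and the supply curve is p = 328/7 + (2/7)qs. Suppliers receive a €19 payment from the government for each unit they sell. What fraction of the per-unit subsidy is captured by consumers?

Pre-subsidy: 842 - q = 328/7 + (2/7)q gives q* = 5566/9 and p* = 2012/9.
With the subsidy, sellers receive ps = pb + 19 for each unit, where pb is the price buyers pay.
On the curves, pb = 842 - q and ps = 328/7 + (2/7)q; the wedge ps − pb = 19 gives 328/7 + (2/7)q − (842 - q) = 19, so q' = 5699/9.
Then pb = 842 − 1·(5699/9) = 1879/9 and ps = 328/7 + (2/7)·(5699/9) = 2050/9.
Buyers' price falls by p* − pb = 2012/9 − 1879/9 = 133/9; sellers' price rises by ps − p* = 2050/9 − 2012/9 = 38/9.
So consumers capture (133/9)/19 = 7/9 of each unit of subsidy.

Consumer share = 7/9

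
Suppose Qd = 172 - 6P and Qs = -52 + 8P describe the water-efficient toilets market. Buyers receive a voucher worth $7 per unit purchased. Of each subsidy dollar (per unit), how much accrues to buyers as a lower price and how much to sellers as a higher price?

Buyers gain $4 per unit; sellers gain $3 per unit

Pre-subsidy: 172 - 6P = -52 + 8P gives P* = 16, Q* = 76.
With the rebate, buyers effectively pay Pb = Ps − 7, where Ps is the price sellers receive.
Demand in terms of Ps becomes Qd = 172 − 6(Ps − 7) = 214 - 6Ps. Setting this equal to supply: 214 - 6Ps = -52 + 8Ps, so Ps = 19.
Buyers pay Pb = 19 − 7 = 12; Q' = -52 + 8·19 = 100.
Buyers' price falls by P* − Pb = 16 − 12 = 4; sellers' price rises by Ps − P* = 19 − 16 = 3.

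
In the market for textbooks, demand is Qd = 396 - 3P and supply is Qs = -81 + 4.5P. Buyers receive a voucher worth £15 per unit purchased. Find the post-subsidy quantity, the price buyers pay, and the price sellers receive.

Q' = 232.2; buyers pay £54.6; sellers receive £69.6

Pre-subsidy: 396 - 3P = -81 + 4.5P gives P* = 63.6, Q* = 205.2.
With the rebate, buyers effectively pay Pb = Ps − 15, where Ps is the price sellers receive.
Demand in terms of Ps becomes Qd = 396 − 3(Ps − 15) = 441 - 3Ps. Setting this equal to supply: 441 - 3Ps = -81 + 4.5Ps, so Ps = 69.6.
Buyers pay Pb = 69.6 − 15 = 54.6; Q' = -81 + 4.5·69.6 = 232.2.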